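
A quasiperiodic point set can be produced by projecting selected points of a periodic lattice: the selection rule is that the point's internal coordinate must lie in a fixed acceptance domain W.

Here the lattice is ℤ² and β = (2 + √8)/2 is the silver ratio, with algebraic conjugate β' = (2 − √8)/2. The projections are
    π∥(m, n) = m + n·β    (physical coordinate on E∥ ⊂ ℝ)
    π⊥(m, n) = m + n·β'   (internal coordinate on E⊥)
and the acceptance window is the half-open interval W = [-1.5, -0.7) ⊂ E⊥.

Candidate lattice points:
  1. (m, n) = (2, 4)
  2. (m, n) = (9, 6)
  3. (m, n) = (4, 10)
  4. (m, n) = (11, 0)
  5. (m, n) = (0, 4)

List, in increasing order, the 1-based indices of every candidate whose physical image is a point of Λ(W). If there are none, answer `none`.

none

Compute β' = (2−√8)/2 = -0.414214, so π⊥(m,n) = m -0.414214·n.
candidate 1: (m,n)=(2,4) → π∥ = 2+4·β ≈ 11.656854, π⊥ = 2+4·β' ≈ 0.343146 ∉ [-1.5, -0.7) ⇒ out
candidate 2: (m,n)=(9,6) → π∥ = 9+6·β ≈ 23.485281, π⊥ = 9+6·β' ≈ 6.514719 ∉ [-1.5, -0.7) ⇒ out
candidate 3: (m,n)=(4,10) → π∥ = 4+10·β ≈ 28.142136, π⊥ = 4+10·β' ≈ -0.142136 ∉ [-1.5, -0.7) ⇒ out
candidate 4: (m,n)=(11,0) → π∥ = 11+0·β ≈ 11.000000, π⊥ = 11+0·β' ≈ 11.000000 ∉ [-1.5, -0.7) ⇒ out
candidate 5: (m,n)=(0,4) → π∥ = 0+4·β ≈ 9.656854, π⊥ = 0+4·β' ≈ -1.656854 ∉ [-1.5, -0.7) ⇒ out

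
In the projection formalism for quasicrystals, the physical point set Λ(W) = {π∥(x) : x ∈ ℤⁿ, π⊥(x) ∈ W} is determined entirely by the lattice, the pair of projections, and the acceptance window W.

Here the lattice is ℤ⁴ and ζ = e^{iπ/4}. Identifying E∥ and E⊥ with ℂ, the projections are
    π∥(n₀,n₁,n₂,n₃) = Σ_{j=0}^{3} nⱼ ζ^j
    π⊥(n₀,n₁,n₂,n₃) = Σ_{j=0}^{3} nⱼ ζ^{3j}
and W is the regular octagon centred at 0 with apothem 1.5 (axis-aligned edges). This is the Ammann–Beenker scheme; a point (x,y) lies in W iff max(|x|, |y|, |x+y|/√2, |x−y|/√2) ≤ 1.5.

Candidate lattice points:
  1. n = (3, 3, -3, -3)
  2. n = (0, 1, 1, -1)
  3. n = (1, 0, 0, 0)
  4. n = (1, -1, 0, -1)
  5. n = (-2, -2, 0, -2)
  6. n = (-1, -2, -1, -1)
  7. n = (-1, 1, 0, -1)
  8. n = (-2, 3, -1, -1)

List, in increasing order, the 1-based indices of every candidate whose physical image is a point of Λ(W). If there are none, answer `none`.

3, 6

With ζ = e^{iπ/4} the internal vectors are ζ^0,ζ^3,ζ^6,ζ^9.
#1 (3, 3, -3, -3): internal (-1.2426, 3.0000); octagon support 3.0000 vs apothem 1.5 → ∉ W
#2 (0, 1, 1, -1): internal (-1.4142, -1.0000); octagon support 1.7071 vs apothem 1.5 → ∉ W
#3 (1, 0, 0, 0): internal (1.0000, 0.0000); octagon support 1.0000 vs apothem 1.5 → ∈ W
#4 (1, -1, 0, -1): internal (1.0000, -1.4142); octagon support 1.7071 vs apothem 1.5 → ∉ W
#5 (-2, -2, 0, -2): internal (-2.0000, -2.8284); octagon support 3.4142 vs apothem 1.5 → ∉ W
#6 (-1, -2, -1, -1): internal (-0.2929, -1.1213); octagon support 1.1213 vs apothem 1.5 → ∈ W
#7 (-1, 1, 0, -1): internal (-2.4142, 0.0000); octagon support 2.4142 vs apothem 1.5 → ∉ W
#8 (-2, 3, -1, -1): internal (-4.8284, 2.4142); octagon support 5.1213 vs apothem 1.5 → ∉ W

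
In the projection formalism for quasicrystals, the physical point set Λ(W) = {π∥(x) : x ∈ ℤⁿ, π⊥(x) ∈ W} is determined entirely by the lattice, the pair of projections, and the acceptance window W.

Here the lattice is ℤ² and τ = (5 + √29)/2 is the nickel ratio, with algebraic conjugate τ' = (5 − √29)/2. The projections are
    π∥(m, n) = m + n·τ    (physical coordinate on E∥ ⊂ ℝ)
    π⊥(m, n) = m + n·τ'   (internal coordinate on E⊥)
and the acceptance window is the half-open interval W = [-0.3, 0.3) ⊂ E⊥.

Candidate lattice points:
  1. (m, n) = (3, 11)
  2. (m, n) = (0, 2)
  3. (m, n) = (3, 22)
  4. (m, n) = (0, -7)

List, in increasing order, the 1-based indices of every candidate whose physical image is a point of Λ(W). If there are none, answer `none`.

τ' = (5−√29)/2 ≈ -0.19258.
#1 (3,11): internal coord 3 + (11)·τ' = +0.88159; +0.88159 ∉ [-0.3, 0.3) → out
#2 (0,2): internal coord 0 + (2)·τ' = -0.38516; -0.38516 ∉ [-0.3, 0.3) → out
#3 (3,22): internal coord 3 + (22)·τ' = -1.23681; -1.23681 ∉ [-0.3, 0.3) → out
#4 (0,-7): internal coord 0 + (-7)·τ' = +1.34808; +1.34808 ∉ [-0.3, 0.3) → out

none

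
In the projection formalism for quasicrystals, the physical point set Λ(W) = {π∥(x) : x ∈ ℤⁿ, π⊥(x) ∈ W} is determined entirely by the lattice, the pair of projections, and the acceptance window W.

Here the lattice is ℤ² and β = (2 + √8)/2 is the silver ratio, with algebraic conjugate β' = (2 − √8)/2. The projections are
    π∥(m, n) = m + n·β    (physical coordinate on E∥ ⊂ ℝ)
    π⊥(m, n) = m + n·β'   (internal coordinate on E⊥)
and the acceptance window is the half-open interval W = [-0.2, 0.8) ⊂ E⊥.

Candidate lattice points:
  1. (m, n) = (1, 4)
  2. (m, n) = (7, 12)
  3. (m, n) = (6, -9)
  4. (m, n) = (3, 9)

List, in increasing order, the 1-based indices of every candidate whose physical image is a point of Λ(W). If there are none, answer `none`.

none

Compute β' = (2−√8)/2 = -0.41421, so π⊥(m,n) = m -0.41421·n.
candidate 1: (m,n)=(1,4) → π∥ = 1+4·β ≈ 10.65685, π⊥ = 1+4·β' ≈ -0.65685 ∉ [-0.2, 0.8) ⇒ out
candidate 2: (m,n)=(7,12) → π∥ = 7+12·β ≈ 35.97056, π⊥ = 7+12·β' ≈ 2.02944 ∉ [-0.2, 0.8) ⇒ out
candidate 3: (m,n)=(6,-9) → π∥ = 6-9·β ≈ -15.72792, π⊥ = 6-9·β' ≈ 9.72792 ∉ [-0.2, 0.8) ⇒ out
candidate 4: (m,n)=(3,9) → π∥ = 3+9·β ≈ 24.72792, π⊥ = 3+9·β' ≈ -0.72792 ∉ [-0.2, 0.8) ⇒ out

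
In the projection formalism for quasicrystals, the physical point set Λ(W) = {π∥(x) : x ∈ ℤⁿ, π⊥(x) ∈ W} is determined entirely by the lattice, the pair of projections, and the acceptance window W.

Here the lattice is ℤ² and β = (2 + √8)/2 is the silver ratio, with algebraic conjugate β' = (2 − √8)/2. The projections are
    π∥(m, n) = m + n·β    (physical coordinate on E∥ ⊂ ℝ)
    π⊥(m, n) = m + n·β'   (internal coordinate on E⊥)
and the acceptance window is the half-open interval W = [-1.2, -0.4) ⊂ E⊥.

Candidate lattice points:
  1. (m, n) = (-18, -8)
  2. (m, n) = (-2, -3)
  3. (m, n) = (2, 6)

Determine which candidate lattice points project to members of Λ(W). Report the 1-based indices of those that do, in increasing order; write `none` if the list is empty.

Compute β' = (2−√8)/2 = -0.41421, so π⊥(m,n) = m -0.41421·n.
[1] lift (-18,-8): star map gives -14.68629; window check -1.2 ≤ -14.68629 < -0.4 is false → out
[2] lift (-2,-3): star map gives -0.75736; window check -1.2 ≤ -0.75736 < -0.4 is true → IN Λ
[3] lift (2,6): star map gives -0.48528; window check -1.2 ≤ -0.48528 < -0.4 is true → IN Λ

2, 3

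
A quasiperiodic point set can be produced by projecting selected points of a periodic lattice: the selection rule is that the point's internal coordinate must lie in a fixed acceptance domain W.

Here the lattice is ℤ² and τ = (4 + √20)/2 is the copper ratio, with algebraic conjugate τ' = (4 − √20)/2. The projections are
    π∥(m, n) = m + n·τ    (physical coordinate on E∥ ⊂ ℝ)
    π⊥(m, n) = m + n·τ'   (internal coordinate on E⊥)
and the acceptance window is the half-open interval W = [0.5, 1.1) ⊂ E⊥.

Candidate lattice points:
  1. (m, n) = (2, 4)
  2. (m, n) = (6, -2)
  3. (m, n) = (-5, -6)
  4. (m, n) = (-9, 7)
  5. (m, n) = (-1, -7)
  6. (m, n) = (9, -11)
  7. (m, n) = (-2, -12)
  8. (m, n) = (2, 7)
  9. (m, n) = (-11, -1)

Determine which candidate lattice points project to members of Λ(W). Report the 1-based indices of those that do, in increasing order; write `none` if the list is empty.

Compute τ' = (4−√20)/2 = -0.236068, so π⊥(m,n) = m -0.236068·n.
[1] lift (2,4): star map gives 1.055728; window check 0.5 ≤ 1.055728 < 1.1 is true → IN Λ
[2] lift (6,-2): star map gives 6.472136; window check 0.5 ≤ 6.472136 < 1.1 is false → out
[3] lift (-5,-6): star map gives -3.583592; window check 0.5 ≤ -3.583592 < 1.1 is false → out
[4] lift (-9,7): star map gives -10.652476; window check 0.5 ≤ -10.652476 < 1.1 is false → out
[5] lift (-1,-7): star map gives 0.652476; window check 0.5 ≤ 0.652476 < 1.1 is true → IN Λ
[6] lift (9,-11): star map gives 11.596748; window check 0.5 ≤ 11.596748 < 1.1 is false → out
[7] lift (-2,-12): star map gives 0.832816; window check 0.5 ≤ 0.832816 < 1.1 is true → IN Λ
[8] lift (2,7): star map gives 0.347524; window check 0.5 ≤ 0.347524 < 1.1 is false → out
[9] lift (-11,-1): star map gives -10.763932; window check 0.5 ≤ -10.763932 < 1.1 is false → out

1, 5, 7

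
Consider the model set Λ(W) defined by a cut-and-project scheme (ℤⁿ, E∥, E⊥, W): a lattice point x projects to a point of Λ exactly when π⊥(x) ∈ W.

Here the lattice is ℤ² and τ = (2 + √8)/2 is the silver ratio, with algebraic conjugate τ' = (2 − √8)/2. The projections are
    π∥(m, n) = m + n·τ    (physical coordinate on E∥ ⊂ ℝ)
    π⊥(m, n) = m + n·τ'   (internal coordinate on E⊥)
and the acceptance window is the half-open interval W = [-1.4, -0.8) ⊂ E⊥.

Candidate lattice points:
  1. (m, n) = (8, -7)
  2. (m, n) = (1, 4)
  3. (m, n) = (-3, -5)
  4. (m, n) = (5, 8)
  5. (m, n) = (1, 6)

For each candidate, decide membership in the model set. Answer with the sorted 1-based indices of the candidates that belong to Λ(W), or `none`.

3

τ' = (2−√8)/2 ≈ -0.414214.
candidate 1: (m,n)=(8,-7) → π∥ = 8-7·τ ≈ -8.899495, π⊥ = 8-7·τ' ≈ 10.899495 ∉ [-1.4, -0.8) ⇒ out
candidate 2: (m,n)=(1,4) → π∥ = 1+4·τ ≈ 10.656854, π⊥ = 1+4·τ' ≈ -0.656854 ∉ [-1.4, -0.8) ⇒ out
candidate 3: (m,n)=(-3,-5) → π∥ = -3-5·τ ≈ -15.071068, π⊥ = -3-5·τ' ≈ -0.928932 ∈ [-1.4, -0.8) ⇒ IN Λ
candidate 4: (m,n)=(5,8) → π∥ = 5+8·τ ≈ 24.313708, π⊥ = 5+8·τ' ≈ 1.686292 ∉ [-1.4, -0.8) ⇒ out
candidate 5: (m,n)=(1,6) → π∥ = 1+6·τ ≈ 15.485281, π⊥ = 1+6·τ' ≈ -1.485281 ∉ [-1.4, -0.8) ⇒ out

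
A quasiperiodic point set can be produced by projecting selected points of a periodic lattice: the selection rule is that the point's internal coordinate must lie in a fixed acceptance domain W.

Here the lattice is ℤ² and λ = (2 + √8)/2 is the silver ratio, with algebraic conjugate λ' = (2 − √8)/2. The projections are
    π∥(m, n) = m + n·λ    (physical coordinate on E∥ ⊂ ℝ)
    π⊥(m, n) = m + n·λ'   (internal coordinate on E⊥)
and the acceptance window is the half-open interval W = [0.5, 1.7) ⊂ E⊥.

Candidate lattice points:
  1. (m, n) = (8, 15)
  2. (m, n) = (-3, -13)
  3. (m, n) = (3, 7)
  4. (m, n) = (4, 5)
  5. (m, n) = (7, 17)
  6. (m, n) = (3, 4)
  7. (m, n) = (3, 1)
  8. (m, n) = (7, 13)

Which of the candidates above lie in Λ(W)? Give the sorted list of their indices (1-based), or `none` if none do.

Compute λ' = (2−√8)/2 = -0.4142, so π⊥(m,n) = m -0.4142·n.
candidate 1: (m,n)=(8,15) → π∥ = 8+15·λ ≈ 44.2132, π⊥ = 8+15·λ' ≈ 1.7868 ∉ [0.5, 1.7) ⇒ out
candidate 2: (m,n)=(-3,-13) → π∥ = -3-13·λ ≈ -34.3848, π⊥ = -3-13·λ' ≈ 2.3848 ∉ [0.5, 1.7) ⇒ out
candidate 3: (m,n)=(3,7) → π∥ = 3+7·λ ≈ 19.8995, π⊥ = 3+7·λ' ≈ 0.1005 ∉ [0.5, 1.7) ⇒ out
candidate 4: (m,n)=(4,5) → π∥ = 4+5·λ ≈ 16.0711, π⊥ = 4+5·λ' ≈ 1.9289 ∉ [0.5, 1.7) ⇒ out
candidate 5: (m,n)=(7,17) → π∥ = 7+17·λ ≈ 48.0416, π⊥ = 7+17·λ' ≈ -0.0416 ∉ [0.5, 1.7) ⇒ out
candidate 6: (m,n)=(3,4) → π∥ = 3+4·λ ≈ 12.6569, π⊥ = 3+4·λ' ≈ 1.3431 ∈ [0.5, 1.7) ⇒ IN Λ
candidate 7: (m,n)=(3,1) → π∥ = 3+1·λ ≈ 5.4142, π⊥ = 3+1·λ' ≈ 2.5858 ∉ [0.5, 1.7) ⇒ out
candidate 8: (m,n)=(7,13) → π∥ = 7+13·λ ≈ 38.3848, π⊥ = 7+13·λ' ≈ 1.6152 ∈ [0.5, 1.7) ⇒ IN Λ

6, 8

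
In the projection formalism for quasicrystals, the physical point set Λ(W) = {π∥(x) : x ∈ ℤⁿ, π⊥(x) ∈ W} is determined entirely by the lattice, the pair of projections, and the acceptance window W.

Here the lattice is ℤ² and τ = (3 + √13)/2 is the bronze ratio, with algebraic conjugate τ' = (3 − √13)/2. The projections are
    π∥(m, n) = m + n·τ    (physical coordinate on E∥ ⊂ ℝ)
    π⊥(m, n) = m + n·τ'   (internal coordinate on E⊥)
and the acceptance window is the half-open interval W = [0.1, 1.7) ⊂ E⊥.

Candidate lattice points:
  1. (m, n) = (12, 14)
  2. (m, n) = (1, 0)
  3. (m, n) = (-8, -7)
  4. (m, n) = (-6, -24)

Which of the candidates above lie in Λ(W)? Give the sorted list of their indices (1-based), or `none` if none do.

τ' = (3−√13)/2 ≈ -0.302776.
#1 (12,14): internal coord 12 + (14)·τ' = +7.761141; +7.761141 ∉ [0.1, 1.7) → out
#2 (1,0): internal coord 1 + (0)·τ' = +1.000000; +1.000000 ∈ [0.1, 1.7) → IN Λ
#3 (-8,-7): internal coord -8 + (-7)·τ' = -5.880571; -5.880571 ∉ [0.1, 1.7) → out
#4 (-6,-24): internal coord -6 + (-24)·τ' = +1.266615; +1.266615 ∈ [0.1, 1.7) → IN Λ

2, 4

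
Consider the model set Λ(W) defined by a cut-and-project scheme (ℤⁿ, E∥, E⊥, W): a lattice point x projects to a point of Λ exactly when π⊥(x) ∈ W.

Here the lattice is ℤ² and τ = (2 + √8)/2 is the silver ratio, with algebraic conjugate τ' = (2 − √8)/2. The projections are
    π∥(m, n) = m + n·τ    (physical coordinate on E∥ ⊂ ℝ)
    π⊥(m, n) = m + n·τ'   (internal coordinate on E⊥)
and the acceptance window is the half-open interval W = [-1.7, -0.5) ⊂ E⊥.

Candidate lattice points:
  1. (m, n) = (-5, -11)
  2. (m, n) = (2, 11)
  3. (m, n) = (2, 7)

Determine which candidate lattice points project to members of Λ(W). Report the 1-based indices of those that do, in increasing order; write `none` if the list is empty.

3

τ' = (2−√8)/2 ≈ -0.4142.
candidate 1: (m,n)=(-5,-11) → π∥ = -5-11·τ ≈ -31.5563, π⊥ = -5-11·τ' ≈ -0.4437 ∉ [-1.7, -0.5) ⇒ out
candidate 2: (m,n)=(2,11) → π∥ = 2+11·τ ≈ 28.5563, π⊥ = 2+11·τ' ≈ -2.5563 ∉ [-1.7, -0.5) ⇒ out
candidate 3: (m,n)=(2,7) → π∥ = 2+7·τ ≈ 18.8995, π⊥ = 2+7·τ' ≈ -0.8995 ∈ [-1.7, -0.5) ⇒ IN Λ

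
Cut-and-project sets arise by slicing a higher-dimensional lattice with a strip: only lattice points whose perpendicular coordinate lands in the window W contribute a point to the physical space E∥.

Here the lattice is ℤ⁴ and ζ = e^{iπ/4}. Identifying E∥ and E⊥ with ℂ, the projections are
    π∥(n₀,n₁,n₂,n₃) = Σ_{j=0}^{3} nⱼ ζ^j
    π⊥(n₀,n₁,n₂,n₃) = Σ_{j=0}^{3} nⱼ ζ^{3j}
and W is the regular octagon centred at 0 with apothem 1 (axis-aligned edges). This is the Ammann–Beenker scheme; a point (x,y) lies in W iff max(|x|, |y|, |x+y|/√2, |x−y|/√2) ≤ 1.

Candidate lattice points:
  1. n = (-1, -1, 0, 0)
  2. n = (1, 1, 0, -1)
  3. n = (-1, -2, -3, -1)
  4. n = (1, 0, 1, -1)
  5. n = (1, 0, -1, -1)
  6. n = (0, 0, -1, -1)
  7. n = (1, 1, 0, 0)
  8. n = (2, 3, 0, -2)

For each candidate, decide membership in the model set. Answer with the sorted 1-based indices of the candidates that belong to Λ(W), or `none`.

Internal map: ζ^{3j} for j=0..3 gives (1,0), (−√2/2,√2/2), (0,−1), (√2/2,√2/2).
#1 (-1, -1, 0, 0): internal (-0.29289, -0.70711); octagon support 0.70711 vs apothem 1 → ∈ W
#2 (1, 1, 0, -1): internal (-0.41421, 0.00000); octagon support 0.41421 vs apothem 1 → ∈ W
#3 (-1, -2, -3, -1): internal (-0.29289, 0.87868); octagon support 0.87868 vs apothem 1 → ∈ W
#4 (1, 0, 1, -1): internal (0.29289, -1.70711); octagon support 1.70711 vs apothem 1 → ∉ W
#5 (1, 0, -1, -1): internal (0.29289, 0.29289); octagon support 0.41421 vs apothem 1 → ∈ W
#6 (0, 0, -1, -1): internal (-0.70711, 0.29289); octagon support 0.70711 vs apothem 1 → ∈ W
#7 (1, 1, 0, 0): internal (0.29289, 0.70711); octagon support 0.70711 vs apothem 1 → ∈ W
#8 (2, 3, 0, -2): internal (-1.53553, 0.70711); octagon support 1.58579 vs apothem 1 → ∉ W

1, 2, 3, 5, 6, 7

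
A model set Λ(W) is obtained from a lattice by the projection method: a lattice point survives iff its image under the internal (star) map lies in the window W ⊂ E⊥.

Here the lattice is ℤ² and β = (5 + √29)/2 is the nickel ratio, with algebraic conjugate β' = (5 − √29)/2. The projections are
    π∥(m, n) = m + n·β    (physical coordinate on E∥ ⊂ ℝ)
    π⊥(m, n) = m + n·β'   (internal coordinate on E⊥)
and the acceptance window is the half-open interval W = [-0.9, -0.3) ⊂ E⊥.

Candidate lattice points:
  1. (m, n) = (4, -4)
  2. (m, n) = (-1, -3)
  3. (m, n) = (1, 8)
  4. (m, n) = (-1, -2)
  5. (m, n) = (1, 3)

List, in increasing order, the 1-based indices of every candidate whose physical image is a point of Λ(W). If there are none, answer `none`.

β' = (5−√29)/2 ≈ -0.192582.
candidate 1: (m,n)=(4,-4) → π∥ = 4-4·β ≈ -16.770330, π⊥ = 4-4·β' ≈ 4.770330 ∉ [-0.9, -0.3) ⇒ out
candidate 2: (m,n)=(-1,-3) → π∥ = -1-3·β ≈ -16.577747, π⊥ = -1-3·β' ≈ -0.422253 ∈ [-0.9, -0.3) ⇒ IN Λ
candidate 3: (m,n)=(1,8) → π∥ = 1+8·β ≈ 42.540659, π⊥ = 1+8·β' ≈ -0.540659 ∈ [-0.9, -0.3) ⇒ IN Λ
candidate 4: (m,n)=(-1,-2) → π∥ = -1-2·β ≈ -11.385165, π⊥ = -1-2·β' ≈ -0.614835 ∈ [-0.9, -0.3) ⇒ IN Λ
candidate 5: (m,n)=(1,3) → π∥ = 1+3·β ≈ 16.577747, π⊥ = 1+3·β' ≈ 0.422253 ∉ [-0.9, -0.3) ⇒ out

2, 3, 4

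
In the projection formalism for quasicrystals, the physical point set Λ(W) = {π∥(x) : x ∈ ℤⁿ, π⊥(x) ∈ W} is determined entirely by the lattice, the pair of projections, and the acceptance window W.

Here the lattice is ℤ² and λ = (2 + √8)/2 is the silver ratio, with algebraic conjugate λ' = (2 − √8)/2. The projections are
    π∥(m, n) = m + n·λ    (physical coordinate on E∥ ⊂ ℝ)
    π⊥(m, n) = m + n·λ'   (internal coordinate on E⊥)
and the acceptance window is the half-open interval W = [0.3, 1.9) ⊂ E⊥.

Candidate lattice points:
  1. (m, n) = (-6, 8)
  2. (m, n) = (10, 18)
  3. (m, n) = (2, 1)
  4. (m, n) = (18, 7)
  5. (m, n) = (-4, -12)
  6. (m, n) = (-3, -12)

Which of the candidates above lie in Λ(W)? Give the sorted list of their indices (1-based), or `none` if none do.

λ' = (2−√8)/2 ≈ -0.41421.
candidate 1: (m,n)=(-6,8) → π∥ = -6+8·λ ≈ 13.31371, π⊥ = -6+8·λ' ≈ -9.31371 ∉ [0.3, 1.9) ⇒ out
candidate 2: (m,n)=(10,18) → π∥ = 10+18·λ ≈ 53.45584, π⊥ = 10+18·λ' ≈ 2.54416 ∉ [0.3, 1.9) ⇒ out
candidate 3: (m,n)=(2,1) → π∥ = 2+1·λ ≈ 4.41421, π⊥ = 2+1·λ' ≈ 1.58579 ∈ [0.3, 1.9) ⇒ IN Λ
candidate 4: (m,n)=(18,7) → π∥ = 18+7·λ ≈ 34.89949, π⊥ = 18+7·λ' ≈ 15.10051 ∉ [0.3, 1.9) ⇒ out
candidate 5: (m,n)=(-4,-12) → π∥ = -4-12·λ ≈ -32.97056, π⊥ = -4-12·λ' ≈ 0.97056 ∈ [0.3, 1.9) ⇒ IN Λ
candidate 6: (m,n)=(-3,-12) → π∥ = -3-12·λ ≈ -31.97056, π⊥ = -3-12·λ' ≈ 1.97056 ∉ [0.3, 1.9) ⇒ out

3, 5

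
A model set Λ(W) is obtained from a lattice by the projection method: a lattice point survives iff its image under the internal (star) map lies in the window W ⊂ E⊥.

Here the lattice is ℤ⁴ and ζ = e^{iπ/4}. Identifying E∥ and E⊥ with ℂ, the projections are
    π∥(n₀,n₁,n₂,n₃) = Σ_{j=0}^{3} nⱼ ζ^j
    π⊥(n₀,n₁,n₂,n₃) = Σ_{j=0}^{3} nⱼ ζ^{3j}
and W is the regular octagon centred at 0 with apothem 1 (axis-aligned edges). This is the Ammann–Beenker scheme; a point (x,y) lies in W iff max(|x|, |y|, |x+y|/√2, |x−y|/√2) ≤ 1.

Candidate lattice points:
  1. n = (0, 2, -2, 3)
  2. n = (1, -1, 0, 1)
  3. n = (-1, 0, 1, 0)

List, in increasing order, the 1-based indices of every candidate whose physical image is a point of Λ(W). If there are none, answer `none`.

none

Internal map: ζ^{3j} for j=0..3 gives (1,0), (−√2/2,√2/2), (0,−1), (√2/2,√2/2).
#1 (0, 2, -2, 3): internal (0.7071, 5.5355); octagon support 5.5355 vs apothem 1 → ∉ W
#2 (1, -1, 0, 1): internal (2.4142, 0.0000); octagon support 2.4142 vs apothem 1 → ∉ W
#3 (-1, 0, 1, 0): internal (-1.0000, -1.0000); octagon support 1.4142 vs apothem 1 → ∉ W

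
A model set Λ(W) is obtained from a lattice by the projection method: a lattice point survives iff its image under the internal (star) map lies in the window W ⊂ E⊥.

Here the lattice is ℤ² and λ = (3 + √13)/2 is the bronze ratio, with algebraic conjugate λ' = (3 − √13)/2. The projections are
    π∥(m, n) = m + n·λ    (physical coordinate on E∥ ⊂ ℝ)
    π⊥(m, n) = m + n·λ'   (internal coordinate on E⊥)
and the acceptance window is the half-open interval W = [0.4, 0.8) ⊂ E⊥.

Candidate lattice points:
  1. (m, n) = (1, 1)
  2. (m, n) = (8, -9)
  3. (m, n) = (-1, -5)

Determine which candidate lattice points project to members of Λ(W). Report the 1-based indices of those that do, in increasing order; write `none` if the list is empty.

Numerically λ ≈ 3.30278 and λ' = −1/λ ≈ -0.30278.
#1 (1,1): internal coord 1 + (1)·λ' = +0.69722; +0.69722 ∈ [0.4, 0.8) → IN Λ
#2 (8,-9): internal coord 8 + (-9)·λ' = +10.72498; +10.72498 ∉ [0.4, 0.8) → out
#3 (-1,-5): internal coord -1 + (-5)·λ' = +0.51388; +0.51388 ∈ [0.4, 0.8) → IN Λ

1, 3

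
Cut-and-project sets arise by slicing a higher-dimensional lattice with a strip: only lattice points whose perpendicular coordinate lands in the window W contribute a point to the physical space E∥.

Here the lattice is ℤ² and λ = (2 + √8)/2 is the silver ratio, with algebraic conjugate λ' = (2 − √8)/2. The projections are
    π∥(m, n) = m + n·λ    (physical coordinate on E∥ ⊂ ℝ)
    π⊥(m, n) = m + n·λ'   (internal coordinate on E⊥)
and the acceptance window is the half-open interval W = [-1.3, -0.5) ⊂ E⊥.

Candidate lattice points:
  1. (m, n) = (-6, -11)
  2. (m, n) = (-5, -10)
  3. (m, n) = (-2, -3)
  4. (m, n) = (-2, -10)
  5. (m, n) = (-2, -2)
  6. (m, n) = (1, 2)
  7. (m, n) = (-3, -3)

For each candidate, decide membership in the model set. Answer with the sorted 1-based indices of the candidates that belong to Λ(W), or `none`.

2, 3, 5

Compute λ' = (2−√8)/2 = -0.414214, so π⊥(m,n) = m -0.414214·n.
#1 (-6,-11): internal coord -6 + (-11)·λ' = -1.443651; -1.443651 ∉ [-1.3, -0.5) → out
#2 (-5,-10): internal coord -5 + (-10)·λ' = -0.857864; -0.857864 ∈ [-1.3, -0.5) → IN Λ
#3 (-2,-3): internal coord -2 + (-3)·λ' = -0.757359; -0.757359 ∈ [-1.3, -0.5) → IN Λ
#4 (-2,-10): internal coord -2 + (-10)·λ' = +2.142136; +2.142136 ∉ [-1.3, -0.5) → out
#5 (-2,-2): internal coord -2 + (-2)·λ' = -1.171573; -1.171573 ∈ [-1.3, -0.5) → IN Λ
#6 (1,2): internal coord 1 + (2)·λ' = +0.171573; +0.171573 ∉ [-1.3, -0.5) → out
#7 (-3,-3): internal coord -3 + (-3)·λ' = -1.757359; -1.757359 ∉ [-1.3, -0.5) → out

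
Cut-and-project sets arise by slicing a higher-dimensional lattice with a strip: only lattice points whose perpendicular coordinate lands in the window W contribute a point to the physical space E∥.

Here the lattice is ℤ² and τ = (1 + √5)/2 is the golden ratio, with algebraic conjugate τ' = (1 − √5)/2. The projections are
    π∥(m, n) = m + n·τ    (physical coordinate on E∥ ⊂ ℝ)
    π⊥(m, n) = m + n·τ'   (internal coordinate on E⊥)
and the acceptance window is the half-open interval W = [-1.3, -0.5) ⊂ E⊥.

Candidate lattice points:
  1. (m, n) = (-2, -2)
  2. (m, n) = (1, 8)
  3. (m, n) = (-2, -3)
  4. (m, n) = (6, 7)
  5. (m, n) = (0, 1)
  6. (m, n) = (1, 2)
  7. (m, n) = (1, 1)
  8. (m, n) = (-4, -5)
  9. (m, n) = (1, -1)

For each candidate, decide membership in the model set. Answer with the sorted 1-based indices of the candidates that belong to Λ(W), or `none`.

1, 5, 8

Compute τ' = (1−√5)/2 = -0.6180, so π⊥(m,n) = m -0.6180·n.
[1] lift (-2,-2): star map gives -0.7639; window check -1.3 ≤ -0.7639 < -0.5 is true → IN Λ
[2] lift (1,8): star map gives -3.9443; window check -1.3 ≤ -3.9443 < -0.5 is false → out
[3] lift (-2,-3): star map gives -0.1459; window check -1.3 ≤ -0.1459 < -0.5 is false → out
[4] lift (6,7): star map gives 1.6738; window check -1.3 ≤ 1.6738 < -0.5 is false → out
[5] lift (0,1): star map gives -0.6180; window check -1.3 ≤ -0.6180 < -0.5 is true → IN Λ
[6] lift (1,2): star map gives -0.2361; window check -1.3 ≤ -0.2361 < -0.5 is false → out
[7] lift (1,1): star map gives 0.3820; window check -1.3 ≤ 0.3820 < -0.5 is false → out
[8] lift (-4,-5): star map gives -0.9098; window check -1.3 ≤ -0.9098 < -0.5 is true → IN Λ
[9] lift (1,-1): star map gives 1.6180; window check -1.3 ≤ 1.6180 < -0.5 is false → out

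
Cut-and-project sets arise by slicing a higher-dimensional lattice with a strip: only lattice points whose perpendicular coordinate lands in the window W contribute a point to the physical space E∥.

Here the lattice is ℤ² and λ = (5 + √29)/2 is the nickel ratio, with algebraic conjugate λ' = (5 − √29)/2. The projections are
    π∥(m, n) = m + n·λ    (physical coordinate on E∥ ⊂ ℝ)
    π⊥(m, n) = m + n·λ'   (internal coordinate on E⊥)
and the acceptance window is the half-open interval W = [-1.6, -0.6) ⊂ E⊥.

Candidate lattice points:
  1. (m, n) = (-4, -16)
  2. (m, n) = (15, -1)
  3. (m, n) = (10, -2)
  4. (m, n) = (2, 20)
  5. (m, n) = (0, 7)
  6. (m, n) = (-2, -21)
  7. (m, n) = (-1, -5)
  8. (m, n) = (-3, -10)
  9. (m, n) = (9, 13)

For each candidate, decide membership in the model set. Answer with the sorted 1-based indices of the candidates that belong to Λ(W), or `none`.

1, 5, 8

Numerically λ ≈ 5.19258 and λ' = −1/λ ≈ -0.19258.
candidate 1: (m,n)=(-4,-16) → π∥ = -4-16·λ ≈ -87.08132, π⊥ = -4-16·λ' ≈ -0.91868 ∈ [-1.6, -0.6) ⇒ IN Λ
candidate 2: (m,n)=(15,-1) → π∥ = 15-1·λ ≈ 9.80742, π⊥ = 15-1·λ' ≈ 15.19258 ∉ [-1.6, -0.6) ⇒ out
candidate 3: (m,n)=(10,-2) → π∥ = 10-2·λ ≈ -0.38516, π⊥ = 10-2·λ' ≈ 10.38516 ∉ [-1.6, -0.6) ⇒ out
candidate 4: (m,n)=(2,20) → π∥ = 2+20·λ ≈ 105.85165, π⊥ = 2+20·λ' ≈ -1.85165 ∉ [-1.6, -0.6) ⇒ out
candidate 5: (m,n)=(0,7) → π∥ = 0+7·λ ≈ 36.34808, π⊥ = 0+7·λ' ≈ -1.34808 ∈ [-1.6, -0.6) ⇒ IN Λ
candidate 6: (m,n)=(-2,-21) → π∥ = -2-21·λ ≈ -111.04423, π⊥ = -2-21·λ' ≈ 2.04423 ∉ [-1.6, -0.6) ⇒ out
candidate 7: (m,n)=(-1,-5) → π∥ = -1-5·λ ≈ -26.96291, π⊥ = -1-5·λ' ≈ -0.03709 ∉ [-1.6, -0.6) ⇒ out
candidate 8: (m,n)=(-3,-10) → π∥ = -3-10·λ ≈ -54.92582, π⊥ = -3-10·λ' ≈ -1.07418 ∈ [-1.6, -0.6) ⇒ IN Λ
candidate 9: (m,n)=(9,13) → π∥ = 9+13·λ ≈ 76.50357, π⊥ = 9+13·λ' ≈ 6.49643 ∉ [-1.6, -0.6) ⇒ out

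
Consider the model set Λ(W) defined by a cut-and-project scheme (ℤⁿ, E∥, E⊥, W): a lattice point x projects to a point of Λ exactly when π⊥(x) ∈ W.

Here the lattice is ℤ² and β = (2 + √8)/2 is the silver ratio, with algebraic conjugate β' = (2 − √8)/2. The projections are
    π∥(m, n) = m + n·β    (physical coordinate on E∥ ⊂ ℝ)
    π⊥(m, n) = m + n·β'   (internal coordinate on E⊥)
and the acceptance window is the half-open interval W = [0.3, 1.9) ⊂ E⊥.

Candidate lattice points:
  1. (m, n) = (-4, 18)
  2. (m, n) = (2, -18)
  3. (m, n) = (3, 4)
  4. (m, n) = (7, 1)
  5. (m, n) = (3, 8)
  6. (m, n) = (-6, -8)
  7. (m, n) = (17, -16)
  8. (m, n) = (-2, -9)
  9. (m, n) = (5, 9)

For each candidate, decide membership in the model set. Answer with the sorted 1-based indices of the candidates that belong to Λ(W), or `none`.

Numerically β ≈ 2.41421 and β' = −1/β ≈ -0.41421.
candidate 1: (m,n)=(-4,18) → π∥ = -4+18·β ≈ 39.45584, π⊥ = -4+18·β' ≈ -11.45584 ∉ [0.3, 1.9) ⇒ out
candidate 2: (m,n)=(2,-18) → π∥ = 2-18·β ≈ -41.45584, π⊥ = 2-18·β' ≈ 9.45584 ∉ [0.3, 1.9) ⇒ out
candidate 3: (m,n)=(3,4) → π∥ = 3+4·β ≈ 12.65685, π⊥ = 3+4·β' ≈ 1.34315 ∈ [0.3, 1.9) ⇒ IN Λ
candidate 4: (m,n)=(7,1) → π∥ = 7+1·β ≈ 9.41421, π⊥ = 7+1·β' ≈ 6.58579 ∉ [0.3, 1.9) ⇒ out
candidate 5: (m,n)=(3,8) → π∥ = 3+8·β ≈ 22.31371, π⊥ = 3+8·β' ≈ -0.31371 ∉ [0.3, 1.9) ⇒ out
candidate 6: (m,n)=(-6,-8) → π∥ = -6-8·β ≈ -25.31371, π⊥ = -6-8·β' ≈ -2.68629 ∉ [0.3, 1.9) ⇒ out
candidate 7: (m,n)=(17,-16) → π∥ = 17-16·β ≈ -21.62742, π⊥ = 17-16·β' ≈ 23.62742 ∉ [0.3, 1.9) ⇒ out
candidate 8: (m,n)=(-2,-9) → π∥ = -2-9·β ≈ -23.72792, π⊥ = -2-9·β' ≈ 1.72792 ∈ [0.3, 1.9) ⇒ IN Λ
candidate 9: (m,n)=(5,9) → π∥ = 5+9·β ≈ 26.72792, π⊥ = 5+9·β' ≈ 1.27208 ∈ [0.3, 1.9) ⇒ IN Λ

3, 8, 9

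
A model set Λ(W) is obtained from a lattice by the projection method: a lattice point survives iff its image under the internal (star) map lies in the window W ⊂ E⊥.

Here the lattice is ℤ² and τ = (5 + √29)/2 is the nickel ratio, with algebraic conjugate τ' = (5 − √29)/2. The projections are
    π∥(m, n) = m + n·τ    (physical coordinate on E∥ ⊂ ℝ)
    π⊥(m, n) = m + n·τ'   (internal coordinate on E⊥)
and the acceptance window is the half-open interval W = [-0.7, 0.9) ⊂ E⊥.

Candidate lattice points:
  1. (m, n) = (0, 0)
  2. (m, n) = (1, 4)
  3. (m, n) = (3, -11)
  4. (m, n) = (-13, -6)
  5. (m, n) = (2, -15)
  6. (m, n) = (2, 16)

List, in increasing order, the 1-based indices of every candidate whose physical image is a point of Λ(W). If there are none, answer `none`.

1, 2

Compute τ' = (5−√29)/2 = -0.19258, so π⊥(m,n) = m -0.19258·n.
#1 (0,0): internal coord 0 + (0)·τ' = +0.00000; +0.00000 ∈ [-0.7, 0.9) → IN Λ
#2 (1,4): internal coord 1 + (4)·τ' = +0.22967; +0.22967 ∈ [-0.7, 0.9) → IN Λ
#3 (3,-11): internal coord 3 + (-11)·τ' = +5.11841; +5.11841 ∉ [-0.7, 0.9) → out
#4 (-13,-6): internal coord -13 + (-6)·τ' = -11.84451; -11.84451 ∉ [-0.7, 0.9) → out
#5 (2,-15): internal coord 2 + (-15)·τ' = +4.88874; +4.88874 ∉ [-0.7, 0.9) → out
#6 (2,16): internal coord 2 + (16)·τ' = -1.08132; -1.08132 ∉ [-0.7, 0.9) → out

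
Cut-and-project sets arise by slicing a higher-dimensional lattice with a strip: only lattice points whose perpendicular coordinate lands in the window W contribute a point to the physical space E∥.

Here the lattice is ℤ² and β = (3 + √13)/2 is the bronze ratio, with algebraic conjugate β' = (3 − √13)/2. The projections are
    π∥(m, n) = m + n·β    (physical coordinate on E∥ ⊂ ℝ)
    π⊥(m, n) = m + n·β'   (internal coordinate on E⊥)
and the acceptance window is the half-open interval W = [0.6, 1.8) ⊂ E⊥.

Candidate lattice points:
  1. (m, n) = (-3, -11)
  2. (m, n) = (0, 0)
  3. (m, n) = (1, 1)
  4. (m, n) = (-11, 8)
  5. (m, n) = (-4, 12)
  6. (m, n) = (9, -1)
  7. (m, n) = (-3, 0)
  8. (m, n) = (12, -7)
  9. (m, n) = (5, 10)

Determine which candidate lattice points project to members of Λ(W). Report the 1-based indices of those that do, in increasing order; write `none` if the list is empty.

3

β' = (3−√13)/2 ≈ -0.302776.
[1] lift (-3,-11): star map gives 0.330532; window check 0.6 ≤ 0.330532 < 1.8 is false → out
[2] lift (0,0): star map gives 0.000000; window check 0.6 ≤ 0.000000 < 1.8 is false → out
[3] lift (1,1): star map gives 0.697224; window check 0.6 ≤ 0.697224 < 1.8 is true → IN Λ
[4] lift (-11,8): star map gives -13.422205; window check 0.6 ≤ -13.422205 < 1.8 is false → out
[5] lift (-4,12): star map gives -7.633308; window check 0.6 ≤ -7.633308 < 1.8 is false → out
[6] lift (9,-1): star map gives 9.302776; window check 0.6 ≤ 9.302776 < 1.8 is false → out
[7] lift (-3,0): star map gives -3.000000; window check 0.6 ≤ -3.000000 < 1.8 is false → out
[8] lift (12,-7): star map gives 14.119429; window check 0.6 ≤ 14.119429 < 1.8 is false → out
[9] lift (5,10): star map gives 1.972244; window check 0.6 ≤ 1.972244 < 1.8 is false → out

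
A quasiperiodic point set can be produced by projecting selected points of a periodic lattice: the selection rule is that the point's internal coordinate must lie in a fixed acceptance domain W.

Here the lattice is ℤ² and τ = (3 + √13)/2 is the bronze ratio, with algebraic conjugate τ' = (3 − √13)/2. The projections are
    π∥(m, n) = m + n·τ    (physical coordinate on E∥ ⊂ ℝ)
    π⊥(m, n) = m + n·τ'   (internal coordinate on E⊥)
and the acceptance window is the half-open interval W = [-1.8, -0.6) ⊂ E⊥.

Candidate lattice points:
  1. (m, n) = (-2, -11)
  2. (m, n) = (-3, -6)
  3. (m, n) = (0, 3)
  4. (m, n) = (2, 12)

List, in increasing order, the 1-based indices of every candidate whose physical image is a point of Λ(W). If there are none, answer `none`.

2, 3, 4

Compute τ' = (3−√13)/2 = -0.302776, so π⊥(m,n) = m -0.302776·n.
candidate 1: (m,n)=(-2,-11) → π∥ = -2-11·τ ≈ -38.330532, π⊥ = -2-11·τ' ≈ 1.330532 ∉ [-1.8, -0.6) ⇒ out
candidate 2: (m,n)=(-3,-6) → π∥ = -3-6·τ ≈ -22.816654, π⊥ = -3-6·τ' ≈ -1.183346 ∈ [-1.8, -0.6) ⇒ IN Λ
candidate 3: (m,n)=(0,3) → π∥ = 0+3·τ ≈ 9.908327, π⊥ = 0+3·τ' ≈ -0.908327 ∈ [-1.8, -0.6) ⇒ IN Λ
candidate 4: (m,n)=(2,12) → π∥ = 2+12·τ ≈ 41.633308, π⊥ = 2+12·τ' ≈ -1.633308 ∈ [-1.8, -0.6) ⇒ IN Λ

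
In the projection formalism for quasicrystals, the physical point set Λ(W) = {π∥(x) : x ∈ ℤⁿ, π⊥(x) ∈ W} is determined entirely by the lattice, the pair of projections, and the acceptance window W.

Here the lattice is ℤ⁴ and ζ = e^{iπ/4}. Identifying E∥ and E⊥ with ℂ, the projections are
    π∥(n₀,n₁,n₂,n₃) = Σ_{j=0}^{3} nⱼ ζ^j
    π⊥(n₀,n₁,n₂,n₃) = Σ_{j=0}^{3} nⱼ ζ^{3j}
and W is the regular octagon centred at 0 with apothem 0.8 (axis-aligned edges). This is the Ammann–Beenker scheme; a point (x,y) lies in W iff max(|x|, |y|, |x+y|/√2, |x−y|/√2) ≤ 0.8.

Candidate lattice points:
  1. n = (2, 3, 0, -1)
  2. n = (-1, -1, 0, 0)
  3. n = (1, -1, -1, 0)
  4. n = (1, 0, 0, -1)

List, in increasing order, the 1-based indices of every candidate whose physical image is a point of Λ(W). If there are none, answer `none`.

With ζ = e^{iπ/4} the internal vectors are ζ^0,ζ^3,ζ^6,ζ^9.
#1 (2, 3, 0, -1): internal (-0.828427, 1.414214); octagon support 1.585786 vs apothem 0.8 → ∉ W
#2 (-1, -1, 0, 0): internal (-0.292893, -0.707107); octagon support 0.707107 vs apothem 0.8 → ∈ W
#3 (1, -1, -1, 0): internal (1.707107, 0.292893); octagon support 1.707107 vs apothem 0.8 → ∉ W
#4 (1, 0, 0, -1): internal (0.292893, -0.707107); octagon support 0.707107 vs apothem 0.8 → ∈ W

2, 4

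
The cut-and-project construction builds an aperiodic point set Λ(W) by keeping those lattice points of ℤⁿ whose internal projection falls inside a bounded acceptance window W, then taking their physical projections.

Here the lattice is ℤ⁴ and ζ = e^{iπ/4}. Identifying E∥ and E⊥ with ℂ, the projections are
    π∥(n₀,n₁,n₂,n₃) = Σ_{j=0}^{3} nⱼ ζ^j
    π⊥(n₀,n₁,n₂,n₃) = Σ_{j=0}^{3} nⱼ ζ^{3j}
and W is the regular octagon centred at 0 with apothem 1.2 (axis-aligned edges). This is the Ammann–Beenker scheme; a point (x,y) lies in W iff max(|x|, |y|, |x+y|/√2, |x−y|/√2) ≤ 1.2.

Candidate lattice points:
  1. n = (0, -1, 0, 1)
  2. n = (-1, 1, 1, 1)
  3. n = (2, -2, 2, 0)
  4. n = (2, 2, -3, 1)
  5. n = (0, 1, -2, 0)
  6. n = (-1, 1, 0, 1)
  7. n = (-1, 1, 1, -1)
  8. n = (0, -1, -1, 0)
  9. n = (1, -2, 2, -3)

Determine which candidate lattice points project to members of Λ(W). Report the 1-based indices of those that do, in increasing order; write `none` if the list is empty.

π⊥(n) = n₀ + n₁ζ³ + n₂ζ⁶ + n₃ζ⁹ where ζ = e^{iπ/4}.
candidate 1: n = (0, -1, 0, 1) → π⊥ ≈ (+1.4142, +0.0000); max(|x|,|y|,|x±y|/√2) = 1.4142 > 1.2 ⇒ ∉ W
candidate 2: n = (-1, 1, 1, 1) → π⊥ ≈ (-1.0000, +0.4142); max(|x|,|y|,|x±y|/√2) = 1.0000 ≤ 1.2 ⇒ ∈ W
candidate 3: n = (2, -2, 2, 0) → π⊥ ≈ (+3.4142, -3.4142); max(|x|,|y|,|x±y|/√2) = 4.8284 > 1.2 ⇒ ∉ W
candidate 4: n = (2, 2, -3, 1) → π⊥ ≈ (+1.2929, +5.1213); max(|x|,|y|,|x±y|/√2) = 5.1213 > 1.2 ⇒ ∉ W
candidate 5: n = (0, 1, -2, 0) → π⊥ ≈ (-0.7071, +2.7071); max(|x|,|y|,|x±y|/√2) = 2.7071 > 1.2 ⇒ ∉ W
candidate 6: n = (-1, 1, 0, 1) → π⊥ ≈ (-1.0000, +1.4142); max(|x|,|y|,|x±y|/√2) = 1.7071 > 1.2 ⇒ ∉ W
candidate 7: n = (-1, 1, 1, -1) → π⊥ ≈ (-2.4142, -1.0000); max(|x|,|y|,|x±y|/√2) = 2.4142 > 1.2 ⇒ ∉ W
candidate 8: n = (0, -1, -1, 0) → π⊥ ≈ (+0.7071, +0.2929); max(|x|,|y|,|x±y|/√2) = 0.7071 ≤ 1.2 ⇒ ∈ W
candidate 9: n = (1, -2, 2, -3) → π⊥ ≈ (+0.2929, -5.5355); max(|x|,|y|,|x±y|/√2) = 5.5355 > 1.2 ⇒ ∉ W

2, 8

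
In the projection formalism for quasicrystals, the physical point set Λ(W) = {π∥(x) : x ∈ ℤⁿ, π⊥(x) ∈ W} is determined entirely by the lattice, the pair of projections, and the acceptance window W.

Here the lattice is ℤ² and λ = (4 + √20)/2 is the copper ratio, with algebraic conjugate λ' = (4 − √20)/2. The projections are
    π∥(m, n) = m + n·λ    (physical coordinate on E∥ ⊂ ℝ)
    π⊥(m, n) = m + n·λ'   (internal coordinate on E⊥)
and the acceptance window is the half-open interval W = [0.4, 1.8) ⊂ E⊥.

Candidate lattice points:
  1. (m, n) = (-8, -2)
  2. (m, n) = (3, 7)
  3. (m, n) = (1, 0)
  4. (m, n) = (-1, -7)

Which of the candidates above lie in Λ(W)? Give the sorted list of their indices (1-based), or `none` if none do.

Numerically λ ≈ 4.23607 and λ' = −1/λ ≈ -0.23607.
#1 (-8,-2): internal coord -8 + (-2)·λ' = -7.52786; -7.52786 ∉ [0.4, 1.8) → out
#2 (3,7): internal coord 3 + (7)·λ' = +1.34752; +1.34752 ∈ [0.4, 1.8) → IN Λ
#3 (1,0): internal coord 1 + (0)·λ' = +1.00000; +1.00000 ∈ [0.4, 1.8) → IN Λ
#4 (-1,-7): internal coord -1 + (-7)·λ' = +0.65248; +0.65248 ∈ [0.4, 1.8) → IN Λ

2, 3, 4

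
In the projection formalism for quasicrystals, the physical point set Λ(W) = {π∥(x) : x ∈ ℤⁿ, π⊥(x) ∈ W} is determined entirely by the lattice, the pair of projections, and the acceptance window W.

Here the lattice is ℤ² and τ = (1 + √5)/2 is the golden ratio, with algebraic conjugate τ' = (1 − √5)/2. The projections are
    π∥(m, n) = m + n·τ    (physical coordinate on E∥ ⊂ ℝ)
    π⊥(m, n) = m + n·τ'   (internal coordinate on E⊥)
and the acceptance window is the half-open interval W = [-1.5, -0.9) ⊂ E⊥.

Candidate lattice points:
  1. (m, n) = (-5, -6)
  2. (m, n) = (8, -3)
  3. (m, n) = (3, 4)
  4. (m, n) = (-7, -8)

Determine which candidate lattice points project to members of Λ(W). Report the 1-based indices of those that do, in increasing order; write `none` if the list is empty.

Numerically τ ≈ 1.61803 and τ' = −1/τ ≈ -0.61803.
#1 (-5,-6): internal coord -5 + (-6)·τ' = -1.29180; -1.29180 ∈ [-1.5, -0.9) → IN Λ
#2 (8,-3): internal coord 8 + (-3)·τ' = +9.85410; +9.85410 ∉ [-1.5, -0.9) → out
#3 (3,4): internal coord 3 + (4)·τ' = +0.52786; +0.52786 ∉ [-1.5, -0.9) → out
#4 (-7,-8): internal coord -7 + (-8)·τ' = -2.05573; -2.05573 ∉ [-1.5, -0.9) → out

1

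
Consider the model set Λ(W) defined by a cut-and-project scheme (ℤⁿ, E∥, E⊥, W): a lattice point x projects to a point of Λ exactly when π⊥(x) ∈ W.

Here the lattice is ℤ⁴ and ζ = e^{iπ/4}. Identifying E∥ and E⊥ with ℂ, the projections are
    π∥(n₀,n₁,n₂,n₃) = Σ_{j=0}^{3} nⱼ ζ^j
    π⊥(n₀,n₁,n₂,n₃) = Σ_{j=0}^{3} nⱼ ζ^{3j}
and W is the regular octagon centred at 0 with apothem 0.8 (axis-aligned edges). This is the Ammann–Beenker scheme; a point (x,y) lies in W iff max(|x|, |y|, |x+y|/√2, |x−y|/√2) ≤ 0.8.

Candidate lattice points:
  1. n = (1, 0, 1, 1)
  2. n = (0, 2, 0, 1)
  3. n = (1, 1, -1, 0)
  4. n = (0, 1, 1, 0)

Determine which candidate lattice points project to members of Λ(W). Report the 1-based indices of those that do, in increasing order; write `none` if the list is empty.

π⊥(n) = n₀ + n₁ζ³ + n₂ζ⁶ + n₃ζ⁹ where ζ = e^{iπ/4}.
#1 (1, 0, 1, 1): internal (1.70711, -0.29289); octagon support 1.70711 vs apothem 0.8 → ∉ W
#2 (0, 2, 0, 1): internal (-0.70711, 2.12132); octagon support 2.12132 vs apothem 0.8 → ∉ W
#3 (1, 1, -1, 0): internal (0.29289, 1.70711); octagon support 1.70711 vs apothem 0.8 → ∉ W
#4 (0, 1, 1, 0): internal (-0.70711, -0.29289); octagon support 0.70711 vs apothem 0.8 → ∈ W

4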